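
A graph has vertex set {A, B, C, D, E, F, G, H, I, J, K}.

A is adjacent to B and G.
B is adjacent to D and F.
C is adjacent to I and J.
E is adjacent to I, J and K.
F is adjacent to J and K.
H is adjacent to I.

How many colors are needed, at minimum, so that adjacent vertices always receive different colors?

2

F and K are adjacent, so at least 2 colors are needed.
One proper 2-coloring: A=2, B=1, C=2, D=2, E=2, F=2, G=1, H=2, I=1, J=1, K=1. Every edge joins two different colors.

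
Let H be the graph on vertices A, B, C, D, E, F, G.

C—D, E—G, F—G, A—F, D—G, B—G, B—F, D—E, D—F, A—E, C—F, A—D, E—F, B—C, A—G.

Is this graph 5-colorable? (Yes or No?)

Yes

The chromatic number is 5. A, D, E, F, G are pairwise adjacent (a clique of size 5), so at least 5 colors are needed.
One proper 5-coloring: A=yellow, B=green, C=blue, D=green, E=purple, F=red, G=blue.
That is already a proper 5-coloring.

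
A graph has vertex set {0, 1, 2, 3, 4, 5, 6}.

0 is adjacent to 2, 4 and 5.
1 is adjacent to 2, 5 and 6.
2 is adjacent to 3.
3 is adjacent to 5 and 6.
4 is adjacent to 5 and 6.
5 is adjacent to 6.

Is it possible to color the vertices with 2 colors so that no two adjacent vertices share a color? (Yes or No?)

No

0, 4, 5 are pairwise adjacent, so at least 3 colors are needed.
So 2 colors are not enough.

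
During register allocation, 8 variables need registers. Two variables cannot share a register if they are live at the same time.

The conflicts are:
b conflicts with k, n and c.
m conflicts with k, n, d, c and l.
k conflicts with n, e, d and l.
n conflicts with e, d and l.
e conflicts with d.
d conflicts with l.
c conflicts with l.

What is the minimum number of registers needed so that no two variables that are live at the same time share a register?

5

m, k, n, d, l pairwise conflict, so at least 5 registers are needed.
5 registers suffice: register 1 → {n, c}; register 2 → {k}; register 3 → {b, e, l}; register 4 → {m}; register 5 → {d}. Each listed conflict is separated.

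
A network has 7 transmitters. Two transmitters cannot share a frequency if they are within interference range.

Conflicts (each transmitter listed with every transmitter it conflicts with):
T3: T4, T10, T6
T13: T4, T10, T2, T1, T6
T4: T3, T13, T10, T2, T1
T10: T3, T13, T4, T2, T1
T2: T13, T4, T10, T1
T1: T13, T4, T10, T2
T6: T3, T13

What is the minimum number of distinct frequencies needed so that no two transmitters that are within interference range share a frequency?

5

T13, T4, T10, T2, T1 are mutually in conflict, so at least 5 frequencies are needed.
Using 5 frequencies: T3=2, T13=2, T4=3, T10=1, T2=4, T1=5, T6=1. Each listed conflict is separated.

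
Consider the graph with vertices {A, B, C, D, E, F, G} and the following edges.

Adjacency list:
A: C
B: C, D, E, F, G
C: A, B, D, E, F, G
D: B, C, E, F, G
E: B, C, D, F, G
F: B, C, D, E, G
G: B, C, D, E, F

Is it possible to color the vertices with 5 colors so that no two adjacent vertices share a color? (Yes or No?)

No

B, C, D, E, F, G are mutually adjacent (a clique of size 6), so at least 6 colors are needed.
So 5 colors are not enough.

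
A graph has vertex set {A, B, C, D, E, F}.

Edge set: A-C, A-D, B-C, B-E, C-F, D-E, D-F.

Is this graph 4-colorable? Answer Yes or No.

The chromatic number is 3. The cycle A-C-B-E-D-A has odd length 5, so it cannot be 2-colored; at least 3 colors are needed.
3 colors suffice: color 1 → {C, D}; color 2 → {A, B, F}; color 3 → {E}.
Since 4 ≥ 3, a proper 4-coloring certainly exists.

Yes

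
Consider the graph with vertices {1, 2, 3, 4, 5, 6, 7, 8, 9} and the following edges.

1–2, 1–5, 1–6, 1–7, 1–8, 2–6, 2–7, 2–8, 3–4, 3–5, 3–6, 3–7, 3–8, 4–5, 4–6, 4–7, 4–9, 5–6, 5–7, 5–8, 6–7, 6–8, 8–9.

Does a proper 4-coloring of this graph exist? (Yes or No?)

3, 4, 5, 6, 7 are mutually adjacent (a clique of size 5), so at least 5 colors are needed.
So 4 colors are not enough.

No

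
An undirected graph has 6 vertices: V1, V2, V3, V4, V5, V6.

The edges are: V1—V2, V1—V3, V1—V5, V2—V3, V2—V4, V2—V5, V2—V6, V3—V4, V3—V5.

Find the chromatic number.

4

V1, V2, V3, V5 are pairwise adjacent (a clique of size 4), so at least 4 colors are needed.
4 colors suffice: color R → {V2}; color B → {V3, V6}; color G → {V1, V4}; color Y → {V5}. No two adjacent vertices share a color.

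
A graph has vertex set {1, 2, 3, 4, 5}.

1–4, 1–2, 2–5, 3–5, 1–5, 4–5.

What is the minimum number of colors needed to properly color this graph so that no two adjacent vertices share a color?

3

1, 2, 5 form a triangle, so at least 3 colors are needed.
3 colors suffice: color a → {5}; color b → {1, 3}; color c → {2, 4}. No two adjacent vertices share a color.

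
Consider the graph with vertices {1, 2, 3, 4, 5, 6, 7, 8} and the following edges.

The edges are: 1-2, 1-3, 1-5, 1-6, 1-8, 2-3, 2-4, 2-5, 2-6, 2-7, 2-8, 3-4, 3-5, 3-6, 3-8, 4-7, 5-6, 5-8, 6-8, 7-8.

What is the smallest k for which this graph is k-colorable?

1, 2, 3, 5, 6, 8 form a clique, so at least 6 colors are needed.
6 colors suffice: color red → {2}; color blue → {4, 8}; color green → {3, 7}; color yellow → {6}; color purple → {5}; color orange → {1}. No two adjacent vertices share a color.

6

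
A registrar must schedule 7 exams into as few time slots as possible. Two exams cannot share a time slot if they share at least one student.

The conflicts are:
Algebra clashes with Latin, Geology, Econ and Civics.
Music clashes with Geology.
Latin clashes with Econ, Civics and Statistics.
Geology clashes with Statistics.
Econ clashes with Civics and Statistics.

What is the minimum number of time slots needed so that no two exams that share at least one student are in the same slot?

Algebra, Latin, Econ, Civics are mutually in conflict, so at least 4 time slots are needed.
4 time slots suffice: time slot 1 → {Algebra, Music, Statistics}; time slot 2 → {Geology, Econ}; time slot 3 → {Latin}; time slot 4 → {Civics}. Every pair that conflicts lands in different time slots.

4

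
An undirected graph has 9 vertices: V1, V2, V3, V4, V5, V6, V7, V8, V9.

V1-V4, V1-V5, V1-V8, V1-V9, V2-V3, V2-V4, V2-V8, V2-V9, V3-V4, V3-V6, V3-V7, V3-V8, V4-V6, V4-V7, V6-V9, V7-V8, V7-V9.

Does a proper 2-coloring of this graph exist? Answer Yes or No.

V3, V7, V8 are pairwise adjacent, so at least 3 colors are needed.
So 2 colors are not enough.

No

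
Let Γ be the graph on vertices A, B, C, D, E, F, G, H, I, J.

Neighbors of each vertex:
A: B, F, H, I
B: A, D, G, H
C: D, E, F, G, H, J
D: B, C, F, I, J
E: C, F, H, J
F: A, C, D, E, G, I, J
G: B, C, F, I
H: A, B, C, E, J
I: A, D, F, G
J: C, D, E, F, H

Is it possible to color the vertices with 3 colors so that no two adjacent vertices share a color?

C, D, F, J are pairwise adjacent (a clique of size 4), so at least 4 colors are needed.
So 3 colors are not enough.

No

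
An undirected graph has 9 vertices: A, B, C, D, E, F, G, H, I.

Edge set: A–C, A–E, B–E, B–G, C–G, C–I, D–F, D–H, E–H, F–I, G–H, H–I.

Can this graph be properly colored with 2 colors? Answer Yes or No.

The cycle C-G-B-E-A-C has odd length 5, so it cannot be 2-colored; at least 3 colors are needed.
So 2 colors are not enough.

No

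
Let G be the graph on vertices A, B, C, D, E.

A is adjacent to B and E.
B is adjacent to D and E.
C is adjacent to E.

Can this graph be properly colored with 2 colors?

A, B, E are pairwise adjacent, so at least 3 colors are needed.
So 2 colors are not enough.

No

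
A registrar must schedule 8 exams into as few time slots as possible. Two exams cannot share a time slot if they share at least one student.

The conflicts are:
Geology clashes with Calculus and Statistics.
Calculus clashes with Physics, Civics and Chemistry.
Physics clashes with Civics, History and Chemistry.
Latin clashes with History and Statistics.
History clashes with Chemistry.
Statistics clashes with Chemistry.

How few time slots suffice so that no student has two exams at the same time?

3

Physics, History, Chemistry pairwise conflict, so at least 3 time slots are needed.
A valid assignment using 3 time slots: Geology=2, Calculus=3, Physics=1, Civics=2, Latin=2, History=3, Statistics=1, Chemistry=2. Each listed conflict is separated.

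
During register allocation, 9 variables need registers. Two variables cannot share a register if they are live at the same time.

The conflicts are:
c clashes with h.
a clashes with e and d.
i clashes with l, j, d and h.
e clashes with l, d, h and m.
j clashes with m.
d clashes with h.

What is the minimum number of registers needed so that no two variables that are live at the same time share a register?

3

a, e, d pairwise conflict, so at least 3 registers are needed.
Using 3 registers: c=1, a=2, i=1, e=1, l=2, j=2, d=3, h=2, m=3. Each listed conflict is separated.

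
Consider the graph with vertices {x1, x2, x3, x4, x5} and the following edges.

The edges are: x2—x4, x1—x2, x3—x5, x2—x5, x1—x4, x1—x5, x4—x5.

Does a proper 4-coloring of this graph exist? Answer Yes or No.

Yes

The chromatic number is 4. x1, x2, x4, x5 are pairwise adjacent (a clique of size 4), so at least 4 colors are needed.
One proper 4-coloring: x1=B, x2=G, x3=B, x4=Y, x5=R.
That is already a proper 4-coloring.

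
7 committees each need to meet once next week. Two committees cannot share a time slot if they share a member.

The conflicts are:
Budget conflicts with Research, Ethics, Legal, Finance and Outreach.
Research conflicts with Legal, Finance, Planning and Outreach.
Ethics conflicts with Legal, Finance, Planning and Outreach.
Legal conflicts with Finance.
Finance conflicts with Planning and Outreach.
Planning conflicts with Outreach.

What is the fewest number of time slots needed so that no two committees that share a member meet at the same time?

Budget, Research, Legal, Finance pairwise conflict, so at least 4 time slots are needed.
4 time slots suffice: time slot 1 → {Finance}; time slot 2 → {Budget, Planning}; time slot 3 → {Research, Ethics}; time slot 4 → {Legal, Outreach}. Each listed conflict is separated.

4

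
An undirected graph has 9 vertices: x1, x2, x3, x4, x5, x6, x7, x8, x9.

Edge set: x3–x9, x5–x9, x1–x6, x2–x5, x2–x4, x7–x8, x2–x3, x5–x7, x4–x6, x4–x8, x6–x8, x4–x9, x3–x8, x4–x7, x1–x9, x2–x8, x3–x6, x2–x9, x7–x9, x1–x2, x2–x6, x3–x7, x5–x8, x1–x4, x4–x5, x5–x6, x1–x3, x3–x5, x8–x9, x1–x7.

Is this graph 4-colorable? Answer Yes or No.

x3, x5, x7, x8, x9 are mutually adjacent (a clique of size 5), so at least 5 colors are needed.
So 4 colors are not enough.

No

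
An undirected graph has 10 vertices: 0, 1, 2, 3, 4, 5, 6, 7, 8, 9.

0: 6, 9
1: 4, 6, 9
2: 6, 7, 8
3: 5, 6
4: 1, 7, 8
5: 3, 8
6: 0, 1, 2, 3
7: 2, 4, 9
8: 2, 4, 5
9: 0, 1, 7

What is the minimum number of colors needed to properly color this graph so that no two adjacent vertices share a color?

3

The cycle 2-8-5-3-6-2 has odd length 5, so it cannot be 2-colored; at least 3 colors are needed.
3 colors suffice: color red → {4, 5, 6, 9}; color blue → {0, 1, 2, 3}; color green → {7, 8}. Each edge has distinct colors on its endpoints.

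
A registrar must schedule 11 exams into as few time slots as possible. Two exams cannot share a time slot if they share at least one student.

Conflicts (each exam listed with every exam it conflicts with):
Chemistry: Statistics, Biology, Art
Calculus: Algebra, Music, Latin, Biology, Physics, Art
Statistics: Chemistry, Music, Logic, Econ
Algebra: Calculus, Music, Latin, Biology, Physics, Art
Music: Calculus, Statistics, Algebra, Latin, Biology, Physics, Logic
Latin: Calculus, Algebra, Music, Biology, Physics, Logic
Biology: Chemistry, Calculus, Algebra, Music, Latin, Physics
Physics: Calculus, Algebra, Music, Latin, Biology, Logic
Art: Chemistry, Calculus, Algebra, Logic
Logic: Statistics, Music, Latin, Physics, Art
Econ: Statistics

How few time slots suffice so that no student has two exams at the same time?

Calculus, Algebra, Music, Latin, Biology, Physics all conflict with each other, so at least 6 time slots are needed.
Using 6 time slots: Chemistry=2, Calculus=2, Statistics=3, Algebra=5, Music=1, Latin=6, Biology=4, Physics=3, Art=1, Logic=2, Econ=1. Each listed conflict is separated.

6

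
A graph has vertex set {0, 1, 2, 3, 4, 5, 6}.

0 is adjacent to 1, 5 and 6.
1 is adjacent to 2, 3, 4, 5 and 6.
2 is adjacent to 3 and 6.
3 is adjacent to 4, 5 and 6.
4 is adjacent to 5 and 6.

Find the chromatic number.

1, 3, 4, 6 are pairwise adjacent (a clique of size 4), so at least 4 colors are needed.
4 colors suffice: color red → {1}; color blue → {5, 6}; color green → {0, 3}; color yellow → {2, 4}. No two adjacent vertices share a color.

4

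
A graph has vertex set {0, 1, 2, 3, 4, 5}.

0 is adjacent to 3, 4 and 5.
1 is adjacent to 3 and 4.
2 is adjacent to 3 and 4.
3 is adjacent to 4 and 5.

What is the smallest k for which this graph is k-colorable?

3

1, 3, 4 are mutually adjacent, so at least 3 colors are needed.
A valid assignment using 3 colors: 0=c, 1=c, 2=c, 3=a, 4=b, 5=b. No two adjacent vertices share a color.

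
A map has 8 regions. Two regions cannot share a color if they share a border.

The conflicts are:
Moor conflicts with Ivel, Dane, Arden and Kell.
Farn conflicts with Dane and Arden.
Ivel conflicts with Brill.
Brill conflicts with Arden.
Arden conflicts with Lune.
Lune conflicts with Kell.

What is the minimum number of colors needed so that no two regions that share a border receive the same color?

Moor and Arden conflict, so at least 2 colors are needed.
2 colors suffice: Moor=2, Farn=2, Ivel=1, Dane=1, Brill=2, Arden=1, Lune=2, Kell=1. Each listed conflict is separated.

2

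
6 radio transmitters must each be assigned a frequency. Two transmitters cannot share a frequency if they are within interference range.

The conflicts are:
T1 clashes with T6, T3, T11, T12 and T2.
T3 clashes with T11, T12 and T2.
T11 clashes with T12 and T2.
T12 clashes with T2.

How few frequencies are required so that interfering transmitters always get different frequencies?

5

T1, T3, T11, T12, T2 all conflict with each other, so at least 5 frequencies are needed.
5 frequencies suffice: T1=1, T6=2, T3=3, T11=4, T12=5, T2=2. Every pair that conflicts lands in different frequencies.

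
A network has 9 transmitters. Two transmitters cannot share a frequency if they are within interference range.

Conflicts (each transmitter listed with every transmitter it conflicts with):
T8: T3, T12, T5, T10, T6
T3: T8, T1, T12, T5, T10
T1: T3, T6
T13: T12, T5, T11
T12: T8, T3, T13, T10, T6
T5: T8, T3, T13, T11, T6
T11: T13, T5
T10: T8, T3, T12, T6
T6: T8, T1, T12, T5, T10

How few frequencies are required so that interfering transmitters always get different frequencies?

T8, T3, T12, T10 are mutually in conflict, so at least 4 frequencies are needed.
A valid assignment using 4 frequencies: T8=2, T3=1, T1=2, T13=1, T12=3, T5=3, T11=2, T10=4, T6=1. No two conflicting transmitters share a frequency.

4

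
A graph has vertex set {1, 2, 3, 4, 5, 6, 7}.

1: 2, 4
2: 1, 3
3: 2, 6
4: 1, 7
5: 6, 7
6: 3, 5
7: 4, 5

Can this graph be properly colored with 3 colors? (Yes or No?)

Yes

The chromatic number is 3. The cycle 4-1-2-3-6-5-7-4 has odd length 7, so it cannot be 2-colored; at least 3 colors are needed.
3 colors suffice: color red → {1, 3, 7}; color blue → {2, 4, 5}; color green → {6}.
That is already a proper 3-coloring.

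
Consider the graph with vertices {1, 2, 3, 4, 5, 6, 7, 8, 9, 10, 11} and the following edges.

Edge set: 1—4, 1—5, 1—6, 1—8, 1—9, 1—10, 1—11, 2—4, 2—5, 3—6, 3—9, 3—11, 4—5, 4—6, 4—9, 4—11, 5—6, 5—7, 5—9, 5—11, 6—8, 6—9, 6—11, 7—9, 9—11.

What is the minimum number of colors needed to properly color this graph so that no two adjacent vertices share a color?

6

1, 4, 5, 6, 9, 11 are mutually adjacent (a clique of size 6), so at least 6 colors are needed.
6 colors suffice: color a → {2, 6, 7, 10}; color b → {1, 3}; color c → {8, 9}; color d → {5}; color e → {4}; color f → {11}. No two adjacent vertices share a color.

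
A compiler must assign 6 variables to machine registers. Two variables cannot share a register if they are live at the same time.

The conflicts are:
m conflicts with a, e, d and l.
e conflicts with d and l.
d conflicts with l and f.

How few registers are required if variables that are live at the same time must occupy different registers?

m, e, d, l are mutually in conflict, so at least 4 registers are needed.
Using 4 registers: m=2, a=1, e=3, d=1, l=4, f=2. Each listed conflict is separated.

4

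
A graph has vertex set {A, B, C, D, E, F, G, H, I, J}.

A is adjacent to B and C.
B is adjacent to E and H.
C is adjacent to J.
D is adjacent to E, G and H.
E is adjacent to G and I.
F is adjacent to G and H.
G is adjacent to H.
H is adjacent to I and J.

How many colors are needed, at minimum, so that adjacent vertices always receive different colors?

3

F, G, H form a triangle, so at least 3 colors are needed.
3 colors suffice: color red → {C, E, H}; color blue → {B, G, I, J}; color green → {A, D, F}. No two adjacent vertices share a color.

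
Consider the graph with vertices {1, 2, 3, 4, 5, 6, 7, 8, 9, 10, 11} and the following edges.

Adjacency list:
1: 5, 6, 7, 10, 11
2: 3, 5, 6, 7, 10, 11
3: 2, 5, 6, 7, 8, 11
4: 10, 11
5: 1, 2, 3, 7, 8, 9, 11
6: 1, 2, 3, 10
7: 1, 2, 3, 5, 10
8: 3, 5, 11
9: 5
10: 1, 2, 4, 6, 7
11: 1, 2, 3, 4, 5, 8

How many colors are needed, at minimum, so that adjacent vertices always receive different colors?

3, 5, 8, 11 form a clique, so at least 4 colors are needed.
One proper 4-coloring: 1=green, 2=yellow, 3=green, 4=green, 5=red, 6=blue, 7=blue, 8=yellow, 9=blue, 10=red, 11=blue. Each edge has distinct colors on its endpoints.

4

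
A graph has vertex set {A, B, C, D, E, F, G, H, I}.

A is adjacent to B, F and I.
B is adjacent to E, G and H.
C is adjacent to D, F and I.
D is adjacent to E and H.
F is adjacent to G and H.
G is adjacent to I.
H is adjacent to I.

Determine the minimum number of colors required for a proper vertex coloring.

2

C and I are adjacent, so at least 2 colors are needed.
2 colors suffice: color 1 → {B, D, F, I}; color 2 → {A, C, E, G, H}. No two adjacent vertices share a color.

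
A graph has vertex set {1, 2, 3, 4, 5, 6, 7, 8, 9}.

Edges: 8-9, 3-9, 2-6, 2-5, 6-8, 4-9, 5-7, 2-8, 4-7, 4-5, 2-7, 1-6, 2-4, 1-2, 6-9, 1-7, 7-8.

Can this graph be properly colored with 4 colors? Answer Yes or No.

Yes

The chromatic number is 4. 2, 4, 5, 7 form a clique, so at least 4 colors are needed.
4 colors suffice: 1=c, 2=a, 3=b, 4=c, 5=d, 6=b, 7=b, 8=c, 9=a.
That is already a proper 4-coloring.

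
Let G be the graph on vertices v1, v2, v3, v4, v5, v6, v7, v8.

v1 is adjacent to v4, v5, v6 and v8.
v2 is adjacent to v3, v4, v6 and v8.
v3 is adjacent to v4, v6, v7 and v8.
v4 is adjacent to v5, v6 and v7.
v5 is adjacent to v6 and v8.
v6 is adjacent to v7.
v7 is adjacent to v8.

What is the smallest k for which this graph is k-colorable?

v3, v4, v6, v7 form a clique, so at least 4 colors are needed.
4 colors suffice: color red → {v6, v8}; color blue → {v4}; color green → {v3, v5}; color yellow → {v1, v2, v7}. Each edge has distinct colors on its endpoints.

4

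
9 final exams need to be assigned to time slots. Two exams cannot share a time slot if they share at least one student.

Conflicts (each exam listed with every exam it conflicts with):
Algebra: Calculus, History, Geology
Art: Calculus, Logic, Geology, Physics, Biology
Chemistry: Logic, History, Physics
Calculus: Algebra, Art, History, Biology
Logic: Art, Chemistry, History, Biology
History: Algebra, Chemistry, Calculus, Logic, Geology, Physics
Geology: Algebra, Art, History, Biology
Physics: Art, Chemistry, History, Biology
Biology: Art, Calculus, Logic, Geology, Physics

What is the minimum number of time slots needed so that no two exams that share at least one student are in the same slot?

3

Art, Geology, Biology all conflict with each other, so at least 3 time slots are needed.
3 time slots suffice: time slot 1 → {History, Biology}; time slot 2 → {Algebra, Art, Chemistry}; time slot 3 → {Calculus, Logic, Geology, Physics}. Every pair that conflicts lands in different time slots.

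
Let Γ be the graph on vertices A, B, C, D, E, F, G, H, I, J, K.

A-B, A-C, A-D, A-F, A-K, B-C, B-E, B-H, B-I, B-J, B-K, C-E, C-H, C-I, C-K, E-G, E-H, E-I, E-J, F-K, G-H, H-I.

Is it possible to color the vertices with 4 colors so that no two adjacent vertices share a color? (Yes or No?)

B, C, E, H, I form a clique, so at least 5 colors are needed.
So 4 colors are not enough.

No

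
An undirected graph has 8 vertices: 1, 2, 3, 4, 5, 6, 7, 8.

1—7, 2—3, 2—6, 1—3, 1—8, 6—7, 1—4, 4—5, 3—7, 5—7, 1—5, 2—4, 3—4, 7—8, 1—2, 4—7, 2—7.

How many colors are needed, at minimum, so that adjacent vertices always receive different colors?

5

1, 2, 3, 4, 7 are mutually adjacent (a clique of size 5), so at least 5 colors are needed.
One proper 5-coloring: 1=blue, 2=yellow, 3=purple, 4=green, 5=yellow, 6=blue, 7=red, 8=green. No two adjacent vertices share a color.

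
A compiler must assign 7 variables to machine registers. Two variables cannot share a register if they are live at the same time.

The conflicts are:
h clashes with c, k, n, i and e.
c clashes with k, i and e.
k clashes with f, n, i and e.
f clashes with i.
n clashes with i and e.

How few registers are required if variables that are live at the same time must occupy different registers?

4

h, c, k, i pairwise conflict, so at least 4 registers are needed.
4 registers suffice: h=3, c=4, k=1, f=3, n=4, i=2, e=2. Every pair that conflicts lands in different registers.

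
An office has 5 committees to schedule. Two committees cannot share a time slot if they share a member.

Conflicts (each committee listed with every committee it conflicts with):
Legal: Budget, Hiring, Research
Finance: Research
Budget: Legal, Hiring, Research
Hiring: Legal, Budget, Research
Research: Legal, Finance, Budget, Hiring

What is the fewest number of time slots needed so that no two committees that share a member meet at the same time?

4

Legal, Budget, Hiring, Research all conflict with each other, so at least 4 time slots are needed.
4 time slots suffice: time slot 1 → {Research}; time slot 2 → {Finance, Hiring}; time slot 3 → {Budget}; time slot 4 → {Legal}. Every pair that conflicts lands in different time slots.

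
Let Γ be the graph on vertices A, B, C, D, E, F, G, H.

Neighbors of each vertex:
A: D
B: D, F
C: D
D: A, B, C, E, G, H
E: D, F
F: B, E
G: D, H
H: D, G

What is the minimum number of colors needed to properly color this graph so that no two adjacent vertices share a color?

D, G, H are pairwise adjacent, so at least 3 colors are needed.
3 colors suffice: color red → {D, F}; color blue → {A, B, C, E, H}; color green → {G}. Every edge joins two different colors.

3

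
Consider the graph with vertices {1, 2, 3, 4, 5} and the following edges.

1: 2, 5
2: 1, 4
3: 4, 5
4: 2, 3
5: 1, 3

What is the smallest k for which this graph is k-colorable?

3

The cycle 3-5-1-2-4-3 has odd length 5, so it cannot be 2-colored; at least 3 colors are needed.
3 colors suffice: color a → {1, 4}; color b → {2, 3}; color c → {5}. Each edge has distinct colors on its endpoints.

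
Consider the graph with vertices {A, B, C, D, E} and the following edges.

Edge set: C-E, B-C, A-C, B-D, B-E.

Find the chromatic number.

B, C, E are mutually adjacent, so at least 3 colors are needed.
3 colors suffice: color red → {C, D}; color blue → {A, B}; color green → {E}. No two adjacent vertices share a color.

3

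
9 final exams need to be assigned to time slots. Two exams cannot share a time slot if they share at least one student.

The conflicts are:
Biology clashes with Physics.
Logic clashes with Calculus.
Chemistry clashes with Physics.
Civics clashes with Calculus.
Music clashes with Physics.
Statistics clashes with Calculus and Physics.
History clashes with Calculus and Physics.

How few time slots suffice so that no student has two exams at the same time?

Music and Physics conflict, so at least 2 time slots are needed.
2 time slots suffice: time slot 1 → {Calculus, Physics}; time slot 2 → {Biology, Logic, Chemistry, Civics, Music, Statistics, History}. No two conflicting exams share a time slot.

2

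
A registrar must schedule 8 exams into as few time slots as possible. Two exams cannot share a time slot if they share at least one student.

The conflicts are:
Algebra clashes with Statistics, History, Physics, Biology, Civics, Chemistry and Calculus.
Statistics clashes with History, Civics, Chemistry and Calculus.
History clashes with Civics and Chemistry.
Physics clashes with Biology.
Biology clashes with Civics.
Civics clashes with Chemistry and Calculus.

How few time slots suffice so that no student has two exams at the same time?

5

Algebra, Statistics, History, Civics, Chemistry pairwise conflict, so at least 5 time slots are needed.
5 time slots suffice: time slot 1 → {Algebra}; time slot 2 → {Physics, Civics}; time slot 3 → {Statistics, Biology}; time slot 4 → {Chemistry, Calculus}; time slot 5 → {History}. Each listed conflict is separated.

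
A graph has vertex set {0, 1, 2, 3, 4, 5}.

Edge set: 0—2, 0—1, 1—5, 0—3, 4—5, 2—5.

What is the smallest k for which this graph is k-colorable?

2 and 5 are adjacent, so at least 2 colors are needed.
2 colors suffice: color red → {0, 5}; color blue → {1, 2, 3, 4}. Each edge has distinct colors on its endpoints.

2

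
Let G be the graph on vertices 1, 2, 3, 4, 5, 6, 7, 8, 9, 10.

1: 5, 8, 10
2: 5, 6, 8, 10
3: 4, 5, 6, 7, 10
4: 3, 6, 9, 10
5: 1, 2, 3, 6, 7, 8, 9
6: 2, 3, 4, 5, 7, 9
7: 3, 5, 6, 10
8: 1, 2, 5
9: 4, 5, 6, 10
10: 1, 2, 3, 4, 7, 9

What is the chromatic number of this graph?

3, 5, 6, 7 form a clique, so at least 4 colors are needed.
One proper 4-coloring: 1=b, 2=c, 3=c, 4=d, 5=a, 6=b, 7=d, 8=d, 9=c, 10=a. Each edge has distinct colors on its endpoints.

4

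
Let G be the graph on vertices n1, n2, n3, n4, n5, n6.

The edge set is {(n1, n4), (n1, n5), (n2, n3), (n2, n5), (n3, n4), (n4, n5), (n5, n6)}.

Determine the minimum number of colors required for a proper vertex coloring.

3

n1, n4, n5 are pairwise adjacent, so at least 3 colors are needed.
3 colors suffice: n1=3, n2=2, n3=1, n4=2, n5=1, n6=2. Every edge joins two different colors.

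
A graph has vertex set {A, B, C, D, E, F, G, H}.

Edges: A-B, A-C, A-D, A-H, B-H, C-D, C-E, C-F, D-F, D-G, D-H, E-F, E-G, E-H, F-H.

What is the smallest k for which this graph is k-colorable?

3

D, F, H form a triangle, so at least 3 colors are needed.
3 colors suffice: A=3, B=1, C=2, D=1, E=1, F=3, G=2, H=2. No two adjacent vertices share a color.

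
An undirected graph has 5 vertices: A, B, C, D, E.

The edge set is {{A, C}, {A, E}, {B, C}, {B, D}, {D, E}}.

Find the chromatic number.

The cycle C-B-D-E-A-C has odd length 5, so it cannot be 2-colored; at least 3 colors are needed.
3 colors suffice: A=red, B=blue, C=green, D=red, E=blue. Every edge joins two different colors.

3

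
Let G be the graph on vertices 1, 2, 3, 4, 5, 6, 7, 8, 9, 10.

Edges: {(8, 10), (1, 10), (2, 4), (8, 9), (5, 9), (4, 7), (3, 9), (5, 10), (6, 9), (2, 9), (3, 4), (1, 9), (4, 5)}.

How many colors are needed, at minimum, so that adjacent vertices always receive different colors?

5 and 10 are adjacent, so at least 2 colors are needed.
2 colors suffice: color a → {4, 9, 10}; color b → {1, 2, 3, 5, 6, 7, 8}. Each edge has distinct colors on its endpoints.

2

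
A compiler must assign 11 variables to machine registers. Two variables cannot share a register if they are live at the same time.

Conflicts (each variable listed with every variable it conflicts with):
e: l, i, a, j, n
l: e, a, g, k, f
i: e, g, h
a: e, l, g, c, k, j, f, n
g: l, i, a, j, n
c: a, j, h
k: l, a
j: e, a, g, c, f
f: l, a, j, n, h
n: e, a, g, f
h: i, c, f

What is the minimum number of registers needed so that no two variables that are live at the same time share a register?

3

l, a, g all conflict with each other, so at least 3 registers are needed.
3 registers suffice: register 1 → {i, a}; register 2 → {l, j, n, h}; register 3 → {e, g, c, k, f}. No two conflicting variables share a register.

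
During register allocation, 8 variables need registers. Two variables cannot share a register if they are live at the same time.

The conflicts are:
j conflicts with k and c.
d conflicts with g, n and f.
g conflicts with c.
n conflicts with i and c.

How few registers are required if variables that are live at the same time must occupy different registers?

2

d and n conflict, so at least 2 registers are needed.
A valid assignment using 2 registers: j=1, d=2, k=2, g=1, n=1, f=1, i=2, c=2. Every pair that conflicts lands in different registers.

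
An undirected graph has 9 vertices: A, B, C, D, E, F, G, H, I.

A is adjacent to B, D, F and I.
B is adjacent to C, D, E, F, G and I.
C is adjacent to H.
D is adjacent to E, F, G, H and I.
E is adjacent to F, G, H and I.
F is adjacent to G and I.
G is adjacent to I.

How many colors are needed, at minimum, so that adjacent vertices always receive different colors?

B, D, E, F, G, I are mutually adjacent (a clique of size 6), so at least 6 colors are needed.
A valid assignment using 6 colors: A=3, B=2, C=1, D=1, E=3, F=5, G=6, H=2, I=4. No two adjacent vertices share a color.

6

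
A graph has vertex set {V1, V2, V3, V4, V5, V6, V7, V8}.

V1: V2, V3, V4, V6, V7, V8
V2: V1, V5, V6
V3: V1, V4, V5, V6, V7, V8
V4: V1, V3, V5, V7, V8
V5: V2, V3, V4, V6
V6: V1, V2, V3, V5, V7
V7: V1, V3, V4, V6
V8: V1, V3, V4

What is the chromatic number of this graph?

V1, V3, V6, V7 are pairwise adjacent (a clique of size 4), so at least 4 colors are needed.
A valid assignment using 4 colors: V1=2, V2=1, V3=1, V4=3, V5=2, V6=3, V7=4, V8=4. No two adjacent vertices share a color.

4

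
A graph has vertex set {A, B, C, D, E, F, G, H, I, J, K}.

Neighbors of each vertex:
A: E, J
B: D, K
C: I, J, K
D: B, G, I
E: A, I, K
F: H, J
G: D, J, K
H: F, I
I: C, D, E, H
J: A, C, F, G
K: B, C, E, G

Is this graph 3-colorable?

The chromatic number is 3. The cycle K-E-A-J-C-K has odd length 5, so it cannot be 2-colored; at least 3 colors are needed.
3 colors suffice: color 1 → {I, J, K}; color 2 → {B, C, E, F, G}; color 3 → {A, D, H}.
That is already a proper 3-coloring.

Yes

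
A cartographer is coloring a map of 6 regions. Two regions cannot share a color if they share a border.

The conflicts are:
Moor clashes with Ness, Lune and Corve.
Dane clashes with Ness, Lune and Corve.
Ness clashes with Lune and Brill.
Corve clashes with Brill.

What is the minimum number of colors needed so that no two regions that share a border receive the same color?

3

Dane, Ness, Lune all conflict with each other, so at least 3 colors are needed.
One proper 3-coloring: Moor=2, Dane=2, Ness=1, Lune=3, Corve=1, Brill=2. No two conflicting regions share a color.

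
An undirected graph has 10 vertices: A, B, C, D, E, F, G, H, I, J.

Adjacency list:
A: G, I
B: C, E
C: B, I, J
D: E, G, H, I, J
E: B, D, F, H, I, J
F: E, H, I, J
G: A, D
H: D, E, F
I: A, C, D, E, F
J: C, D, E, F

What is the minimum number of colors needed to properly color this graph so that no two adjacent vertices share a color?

3

E, F, J form a triangle, so at least 3 colors are needed.
3 colors suffice: color 1 → {A, C, E}; color 2 → {B, G, H, I, J}; color 3 → {D, F}. Every edge joins two different colors.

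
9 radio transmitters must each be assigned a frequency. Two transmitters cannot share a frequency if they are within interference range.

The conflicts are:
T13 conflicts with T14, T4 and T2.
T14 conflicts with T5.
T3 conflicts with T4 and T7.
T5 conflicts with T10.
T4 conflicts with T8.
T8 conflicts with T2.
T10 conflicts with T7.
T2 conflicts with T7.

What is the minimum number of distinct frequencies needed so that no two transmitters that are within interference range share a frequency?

3

The cycle T2-T7-T3-T4-T8-T2 has odd length 5, so it cannot be 2-colored; at least 3 frequencies are needed.
3 frequencies suffice: frequency 1 → {T13, T5, T8, T7}; frequency 2 → {T14, T4, T10, T2}; frequency 3 → {T3}. No two conflicting transmitters share a frequency.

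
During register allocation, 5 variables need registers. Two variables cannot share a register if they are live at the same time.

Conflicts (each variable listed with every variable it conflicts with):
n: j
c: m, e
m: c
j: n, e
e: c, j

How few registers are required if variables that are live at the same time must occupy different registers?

j and e conflict, so at least 2 registers are needed.
A valid assignment using 2 registers: n=2, c=1, m=2, j=1, e=2. Every pair that conflicts lands in different registers.

2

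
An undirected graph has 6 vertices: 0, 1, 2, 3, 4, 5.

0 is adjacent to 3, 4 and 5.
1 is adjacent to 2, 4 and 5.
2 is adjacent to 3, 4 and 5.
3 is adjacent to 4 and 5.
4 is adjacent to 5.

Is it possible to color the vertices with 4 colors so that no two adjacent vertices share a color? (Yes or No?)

The chromatic number is 4. 2, 3, 4, 5 are mutually adjacent (a clique of size 4), so at least 4 colors are needed.
4 colors suffice: color a → {4}; color b → {5}; color c → {1, 3}; color d → {0, 2}.
That is already a proper 4-coloring.

Yes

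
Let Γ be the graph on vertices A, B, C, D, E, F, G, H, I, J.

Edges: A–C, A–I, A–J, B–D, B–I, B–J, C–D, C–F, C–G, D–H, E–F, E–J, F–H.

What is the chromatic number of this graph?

3

The cycle D-C-A-J-B-D has odd length 5, so it cannot be 2-colored; at least 3 colors are needed.
3 colors suffice: color 1 → {C, H, I, J}; color 2 → {A, D, F, G}; color 3 → {B, E}. No two adjacent vertices share a color.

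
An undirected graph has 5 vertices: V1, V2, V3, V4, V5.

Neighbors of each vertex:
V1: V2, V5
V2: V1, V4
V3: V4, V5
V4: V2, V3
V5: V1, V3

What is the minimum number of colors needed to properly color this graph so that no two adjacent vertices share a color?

The cycle V1-V5-V3-V4-V2-V1 has odd length 5, so it cannot be 2-colored; at least 3 colors are needed.
3 colors suffice: color 1 → {V1, V3}; color 2 → {V4, V5}; color 3 → {V2}. No two adjacent vertices share a color.

3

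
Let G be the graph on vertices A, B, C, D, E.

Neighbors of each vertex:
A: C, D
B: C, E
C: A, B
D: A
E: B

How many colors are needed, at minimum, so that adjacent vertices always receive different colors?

2

B and C are adjacent, so at least 2 colors are needed.
2 colors suffice: color 1 → {C, D, E}; color 2 → {A, B}. Each edge has distinct colors on its endpoints.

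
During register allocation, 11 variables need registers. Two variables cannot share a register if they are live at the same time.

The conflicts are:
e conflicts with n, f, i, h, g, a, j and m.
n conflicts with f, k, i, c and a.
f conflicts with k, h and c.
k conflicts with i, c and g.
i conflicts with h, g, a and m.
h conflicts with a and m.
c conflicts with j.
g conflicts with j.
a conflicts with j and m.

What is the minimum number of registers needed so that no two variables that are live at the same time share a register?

5

e, i, h, a, m are mutually in conflict, so at least 5 registers are needed.
5 registers suffice: register 1 → {e, k}; register 2 → {f, i, j}; register 3 → {n, h, g}; register 4 → {c, a}; register 5 → {m}. Each listed conflict is separated.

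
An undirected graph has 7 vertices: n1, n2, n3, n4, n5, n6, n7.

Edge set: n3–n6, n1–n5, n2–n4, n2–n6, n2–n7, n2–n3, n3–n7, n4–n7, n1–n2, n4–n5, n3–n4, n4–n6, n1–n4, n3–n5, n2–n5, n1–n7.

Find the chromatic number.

n2, n3, n4, n5 form a clique, so at least 4 colors are needed.
4 colors suffice: n1=G, n2=R, n3=G, n4=B, n5=Y, n6=Y, n7=Y. Every edge joins two different colors.

4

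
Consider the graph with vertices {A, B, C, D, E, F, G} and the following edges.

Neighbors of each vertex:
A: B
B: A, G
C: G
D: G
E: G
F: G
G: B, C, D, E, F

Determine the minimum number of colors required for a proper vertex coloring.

2

C and G are adjacent, so at least 2 colors are needed.
2 colors suffice: color red → {A, G}; color blue → {B, C, D, E, F}. No two adjacent vertices share a color.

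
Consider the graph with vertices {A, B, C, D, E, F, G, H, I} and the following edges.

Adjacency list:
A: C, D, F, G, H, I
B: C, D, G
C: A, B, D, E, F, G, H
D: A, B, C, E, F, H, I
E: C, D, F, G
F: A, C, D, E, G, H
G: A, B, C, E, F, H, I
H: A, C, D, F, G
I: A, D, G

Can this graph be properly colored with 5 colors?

Yes

The chromatic number is 5. A, C, D, F, H are pairwise adjacent (a clique of size 5), so at least 5 colors are needed.
One proper 5-coloring: A=3, B=3, C=1, D=2, E=3, F=4, G=2, H=5, I=1.
That is already a proper 5-coloring.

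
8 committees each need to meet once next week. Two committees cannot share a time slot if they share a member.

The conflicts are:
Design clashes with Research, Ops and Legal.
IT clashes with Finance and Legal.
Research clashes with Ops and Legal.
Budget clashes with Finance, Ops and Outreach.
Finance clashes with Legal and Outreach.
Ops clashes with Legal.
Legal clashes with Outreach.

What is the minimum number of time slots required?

Design, Research, Ops, Legal are mutually in conflict, so at least 4 time slots are needed.
4 time slots suffice: time slot 1 → {Budget, Legal}; time slot 2 → {Finance, Ops}; time slot 3 → {IT, Research, Outreach}; time slot 4 → {Design}. Each listed conflict is separated.

4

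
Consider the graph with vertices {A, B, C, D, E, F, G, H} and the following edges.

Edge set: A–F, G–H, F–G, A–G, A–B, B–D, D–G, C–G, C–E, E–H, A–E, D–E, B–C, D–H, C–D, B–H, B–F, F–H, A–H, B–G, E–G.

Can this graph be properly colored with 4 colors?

A, B, F, G, H are mutually adjacent (a clique of size 5), so at least 5 colors are needed.
So 4 colors are not enough.

No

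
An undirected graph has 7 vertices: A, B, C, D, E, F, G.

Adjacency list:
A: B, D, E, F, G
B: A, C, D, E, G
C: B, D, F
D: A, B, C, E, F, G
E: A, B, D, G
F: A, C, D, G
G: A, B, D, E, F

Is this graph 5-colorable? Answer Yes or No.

Yes

The chromatic number is 5. A, B, D, E, G form a clique, so at least 5 colors are needed.
5 colors suffice: color 1 → {D}; color 2 → {C, G}; color 3 → {A}; color 4 → {B, F}; color 5 → {E}.
That is already a proper 5-coloring.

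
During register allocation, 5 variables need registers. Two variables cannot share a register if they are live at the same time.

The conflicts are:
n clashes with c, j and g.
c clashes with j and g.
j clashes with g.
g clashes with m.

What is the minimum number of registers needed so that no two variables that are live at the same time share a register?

n, c, j, g are mutually in conflict, so at least 4 registers are needed.
4 registers suffice: register 1 → {g}; register 2 → {j, m}; register 3 → {n}; register 4 → {c}. No two conflicting variables share a register.

4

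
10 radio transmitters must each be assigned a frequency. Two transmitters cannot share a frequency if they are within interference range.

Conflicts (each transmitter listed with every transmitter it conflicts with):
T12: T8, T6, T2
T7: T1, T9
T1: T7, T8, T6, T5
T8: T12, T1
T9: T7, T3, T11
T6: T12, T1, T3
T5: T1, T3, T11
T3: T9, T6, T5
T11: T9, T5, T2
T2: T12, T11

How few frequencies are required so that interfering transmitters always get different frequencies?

3

The cycle T5-T1-T7-T9-T3-T5 has odd length 5, so it cannot be 2-colored; at least 3 frequencies are needed.
3 frequencies suffice: frequency 1 → {T12, T1, T9}; frequency 2 → {T7, T8, T6, T5, T2}; frequency 3 → {T3, T11}. Every pair that conflicts lands in different frequencies.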